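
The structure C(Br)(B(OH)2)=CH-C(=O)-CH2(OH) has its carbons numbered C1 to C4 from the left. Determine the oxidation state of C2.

-1

Each bond to a more electronegative atom (O, N, halogen) counts +1, each bond to a less electronegative atom (H, metal, B, Si) counts −1, and each C–C bond counts 0.
C2 has a double bond to C (2×0 = 0), one bond to C (0), one bond to H (-1).
Oxidation state = 0 + 0 − 1 = -1.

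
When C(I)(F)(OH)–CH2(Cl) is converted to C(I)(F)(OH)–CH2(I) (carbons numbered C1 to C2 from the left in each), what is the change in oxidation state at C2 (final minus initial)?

Before: C2 has 1 bond to C, 2 bonds to H, 1 bond to Cl → oxidation state -1.
After: C2 has 1 bond to C, 2 bonds to H, 1 bond to I → oxidation state -1.
Δ = -1 − (-1) = 0, so no net redox change at C2.

0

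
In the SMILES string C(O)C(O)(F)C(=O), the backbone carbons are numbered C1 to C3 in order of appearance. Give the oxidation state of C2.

+2

Bonds to more-electronegative neighbours contribute +1 each, bonds to H or metals contribute −1 each, and C–C bonds contribute 0.
C2 has one bond to C (0), one bond to C (0), one bond to O (+1), one bond to F (+1).
Oxidation state = 0 + 0 + 1 + 1 = +2.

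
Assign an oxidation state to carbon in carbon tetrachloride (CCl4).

+4

The carbon has one bond to Cl (+1), one bond to Cl (+1), one bond to Cl (+1), one bond to Cl (+1).
Oxidation state = +1 + 1 + 1 + 1 = +4.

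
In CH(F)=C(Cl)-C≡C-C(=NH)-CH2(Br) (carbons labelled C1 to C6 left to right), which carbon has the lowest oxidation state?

C6

Each bond to a more electronegative atom (O, N, halogen) counts +1, each bond to a less electronegative atom (H, metal, B, Si) counts −1, and each C–C bond counts 0. Tallying each carbon:
C1: 2C, 1H, 1F → 0 − 1 + 1 = 0
C2: 3C, 1Cl → 0 + 1 = +1
C3: 4C → 0 = 0
C4: 4C → 0 = 0
C5: 2C, 2N → 0 + 2 = +2
C6: 1C, 2H, 1Br → 0 − 2 + 1 = -1
The most reduced carbon is C6 at -1.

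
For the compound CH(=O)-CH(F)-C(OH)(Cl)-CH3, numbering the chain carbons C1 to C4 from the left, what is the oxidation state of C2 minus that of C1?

-1

C2: 2C, 1H, 1F → 0 − 1 + 1 = 0
C1: 1C, 1H, 2O → 0 − 1 + 2 = +1
Difference: 0 − (+1) = -1.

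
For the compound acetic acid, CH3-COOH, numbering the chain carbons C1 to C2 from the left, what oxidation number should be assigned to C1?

-3

C1 has one bond to H (-1), one bond to H (-1), one bond to H (-1), one bond to C (0).
Oxidation state = -1 − 1 − 1 + 0 = -3.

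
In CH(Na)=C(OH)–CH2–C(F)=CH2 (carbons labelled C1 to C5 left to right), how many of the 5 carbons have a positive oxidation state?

2

Tallying each carbon's bonds:
C1: 2C, 1H, 1Na → 0 − 1 − 1 = -2
C2: 3C, 1O → 0 + 1 = +1
C3: 2C, 2H → 0 − 2 = -2
C4: 3C, 1F → 0 + 1 = +1
C5: 2C, 2H → 0 − 2 = -2
2 carbons (C2, C4) meet the condition.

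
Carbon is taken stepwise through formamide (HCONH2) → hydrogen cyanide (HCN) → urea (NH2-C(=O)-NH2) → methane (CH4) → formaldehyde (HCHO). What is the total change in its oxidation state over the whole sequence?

-2

Carbon oxidation states along the series — formamide: +2, hydrogen cyanide: +2, urea: +4, methane: -4, formaldehyde: 0.
Net change = 0 − (+2) = -2.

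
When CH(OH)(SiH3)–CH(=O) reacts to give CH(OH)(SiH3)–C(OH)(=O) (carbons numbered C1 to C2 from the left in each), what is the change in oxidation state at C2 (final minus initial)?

+2

Before: C2 has 1 bond to C, 1 bond to H, 2 bonds to O → oxidation state +1.
After: C2 has 1 bond to C, 3 bonds to O → oxidation state +3.
Δ = +3 − (+1) = +2, so this is an oxidation at C2.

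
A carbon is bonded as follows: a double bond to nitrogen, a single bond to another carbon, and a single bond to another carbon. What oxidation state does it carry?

Count +1 for every bond to an atom more electronegative than carbon and −1 for every bond to one less electronegative; C–C bonds are 0.
The carbon has one bond to C (0), one bond to C (0), a double bond to N (2×+1 = +2).
Oxidation state = 0 + 0 + 2 = +2.

+2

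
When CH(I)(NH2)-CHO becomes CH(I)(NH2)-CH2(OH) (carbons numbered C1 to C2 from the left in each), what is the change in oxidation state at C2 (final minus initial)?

Before: C2 has 1 bond to C, 1 bond to H, 2 bonds to O → oxidation state +1.
After: C2 has 1 bond to C, 2 bonds to H, 1 bond to O → oxidation state -1.
Δ = -1 − (+1) = -2, so this is a reduction at C2.

-2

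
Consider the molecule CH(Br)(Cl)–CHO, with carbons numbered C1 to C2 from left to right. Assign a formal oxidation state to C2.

+1

C2 has one bond to C (0), one bond to H (-1), a double bond to O (2×+1 = +2).
Oxidation state = 0 − 1 + 2 = +1.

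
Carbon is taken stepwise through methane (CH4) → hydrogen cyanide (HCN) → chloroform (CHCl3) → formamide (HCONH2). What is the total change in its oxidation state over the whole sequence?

Carbon oxidation states along the series — methane: -4, hydrogen cyanide: +2, chloroform: +2, formamide: +2.
Net change = +2 − (-4) = +6.

+6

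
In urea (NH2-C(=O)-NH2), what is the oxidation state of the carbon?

Assign +1 per bond to O/N/halogen, −1 per bond to H or an electropositive element, and 0 per bond to carbon.
The carbon has one bond to N (+1), a double bond to O (2×+1 = +2), one bond to N (+1).
Oxidation state = +1 + 2 + 1 = +4.

+4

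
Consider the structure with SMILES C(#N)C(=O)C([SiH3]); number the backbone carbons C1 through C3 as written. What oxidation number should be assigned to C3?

-3

Assign +1 per bond to O/N/halogen, −1 per bond to H or an electropositive element, and 0 per bond to carbon.
C3 has one bond to C (0), one bond to Si (-1), one bond to H (-1), one bond to H (-1).
Oxidation state = 0 − 1 − 1 − 1 = -3.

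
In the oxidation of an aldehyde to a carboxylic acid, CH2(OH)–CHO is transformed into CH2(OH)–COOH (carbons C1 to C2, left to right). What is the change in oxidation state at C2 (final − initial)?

+2

Before: C2 has 1 bond to C, 1 bond to H, 2 bonds to O → oxidation state +1.
After: C2 has 1 bond to C, 3 bonds to O → oxidation state +3.
Δ = +3 − (+1) = +2, so this is an oxidation at C2.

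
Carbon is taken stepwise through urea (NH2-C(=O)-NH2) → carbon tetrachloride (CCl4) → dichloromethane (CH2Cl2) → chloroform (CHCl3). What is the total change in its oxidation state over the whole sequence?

-2

Carbon oxidation states along the series — urea: +4, carbon tetrachloride: +4, dichloromethane: 0, chloroform: +2.
Net change = +2 − (+4) = -2.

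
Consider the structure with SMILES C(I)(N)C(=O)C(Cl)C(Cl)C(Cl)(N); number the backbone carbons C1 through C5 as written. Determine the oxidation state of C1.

Bonds to more-electronegative neighbours contribute +1 each, bonds to H or metals contribute −1 each, and C–C bonds contribute 0.
C1 has one bond to C (0), one bond to I (+1), one bond to H (-1), one bond to N (+1).
Oxidation state = 0 + 1 − 1 + 1 = +1.

+1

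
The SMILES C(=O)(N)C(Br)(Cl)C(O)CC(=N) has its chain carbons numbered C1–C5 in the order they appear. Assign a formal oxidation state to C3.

C3 has one bond to C (0), one bond to C (0), one bond to O (+1), one bond to H (-1).
Oxidation state = 0 + 0 + 1 − 1 = 0.

0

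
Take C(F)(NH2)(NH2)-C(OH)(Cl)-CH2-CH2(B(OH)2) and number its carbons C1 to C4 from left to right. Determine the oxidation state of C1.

+3

C1 has one bond to C (0), one bond to F (+1), one bond to N (+1), one bond to N (+1).
Oxidation state = 0 + 1 + 1 + 1 = +3.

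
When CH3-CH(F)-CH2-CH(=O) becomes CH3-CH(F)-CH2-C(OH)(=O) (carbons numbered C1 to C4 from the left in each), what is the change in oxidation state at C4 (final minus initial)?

Before: C4 has 1 bond to C, 1 bond to H, 2 bonds to O → oxidation state +1.
After: C4 has 1 bond to C, 3 bonds to O → oxidation state +3.
Δ = +3 − (+1) = +2, so this is an oxidation at C4.

+2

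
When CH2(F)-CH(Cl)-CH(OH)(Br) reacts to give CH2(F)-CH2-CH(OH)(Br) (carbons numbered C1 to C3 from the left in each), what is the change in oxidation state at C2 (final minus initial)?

Before: C2 has 2 bonds to C, 1 bond to H, 1 bond to Cl → oxidation state 0.
After: C2 has 2 bonds to C, 2 bonds to H → oxidation state -2.
Δ = -2 − (0) = -2, so this is a reduction at C2.

-2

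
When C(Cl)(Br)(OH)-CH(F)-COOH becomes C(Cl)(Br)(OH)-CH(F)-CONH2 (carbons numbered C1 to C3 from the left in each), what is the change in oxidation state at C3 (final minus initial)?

0

Before: C3 has 1 bond to C, 3 bonds to O → oxidation state +3.
After: C3 has 1 bond to C, 2 bonds to O, 1 bond to N → oxidation state +3.
Δ = +3 − (+3) = 0, so no net redox change at C3.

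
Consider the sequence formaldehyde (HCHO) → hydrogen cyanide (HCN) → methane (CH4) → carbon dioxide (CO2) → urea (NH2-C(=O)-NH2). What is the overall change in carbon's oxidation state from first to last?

Carbon oxidation states along the series — formaldehyde: 0, hydrogen cyanide: +2, methane: -4, carbon dioxide: +4, urea: +4.
Net change = +4 − (0) = +4.

+4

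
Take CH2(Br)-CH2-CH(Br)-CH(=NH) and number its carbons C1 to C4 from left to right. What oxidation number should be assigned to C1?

-1

Count +1 for every bond to an atom more electronegative than carbon and −1 for every bond to one less electronegative; C–C bonds are 0.
C1 has one bond to C (0), one bond to Br (+1), one bond to H (-1), one bond to H (-1).
Oxidation state = 0 + 1 − 1 − 1 = -1.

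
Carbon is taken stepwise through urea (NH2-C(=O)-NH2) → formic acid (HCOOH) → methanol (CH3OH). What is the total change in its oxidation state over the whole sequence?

-6

Carbon oxidation states along the series — urea: +4, formic acid: +2, methanol: -2.
Net change = -2 − (+4) = -6.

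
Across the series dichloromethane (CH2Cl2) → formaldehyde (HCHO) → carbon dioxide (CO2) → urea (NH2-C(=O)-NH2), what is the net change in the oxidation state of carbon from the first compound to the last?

Carbon oxidation states along the series — dichloromethane: 0, formaldehyde: 0, carbon dioxide: +4, urea: +4.
Net change = +4 − (0) = +4.

+4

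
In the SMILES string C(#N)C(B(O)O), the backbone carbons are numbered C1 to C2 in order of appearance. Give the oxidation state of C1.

Count +1 for every bond to an atom more electronegative than carbon and −1 for every bond to one less electronegative; C–C bonds are 0.
C1 has one bond to C (0), a triple bond to N (3×+1 = +3).
Oxidation state = 0 + 3 = +3.

+3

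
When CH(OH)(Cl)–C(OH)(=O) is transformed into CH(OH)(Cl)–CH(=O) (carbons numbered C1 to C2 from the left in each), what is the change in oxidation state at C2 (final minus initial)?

Before: C2 has 1 bond to C, 3 bonds to O → oxidation state +3.
After: C2 has 1 bond to C, 1 bond to H, 2 bonds to O → oxidation state +1.
Δ = +1 − (+3) = -2, so this is a reduction at C2.

-2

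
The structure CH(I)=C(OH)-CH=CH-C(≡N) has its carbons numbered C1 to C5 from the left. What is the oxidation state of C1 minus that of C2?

-1

C1: 2C, 1H, 1I → 0 − 1 + 1 = 0
C2: 3C, 1O → 0 + 1 = +1
Difference: 0 − (+1) = -1.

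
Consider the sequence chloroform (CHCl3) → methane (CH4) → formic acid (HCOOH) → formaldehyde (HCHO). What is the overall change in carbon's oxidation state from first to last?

-2

Carbon oxidation states along the series — chloroform: +2, methane: -4, formic acid: +2, formaldehyde: 0.
Net change = 0 − (+2) = -2.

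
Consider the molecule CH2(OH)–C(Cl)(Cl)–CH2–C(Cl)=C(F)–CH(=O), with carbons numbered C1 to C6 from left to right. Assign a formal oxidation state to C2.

+2

Count +1 for every bond to an atom more electronegative than carbon and −1 for every bond to one less electronegative; C–C bonds are 0.
C2 has one bond to C (0), one bond to C (0), one bond to Cl (+1), one bond to Cl (+1).
Oxidation state = 0 + 0 + 1 + 1 = +2.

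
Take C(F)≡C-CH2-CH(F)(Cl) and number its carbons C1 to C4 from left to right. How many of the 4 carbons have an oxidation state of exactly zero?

1

Count +1 for every bond to an atom more electronegative than carbon and −1 for every bond to one less electronegative; C–C bonds are 0. Tallying each carbon:
C1: 3C, 1F → 0 + 1 = +1
C2: 4C → 0 = 0
C3: 2C, 2H → 0 − 2 = -2
C4: 1C, 1H, 1F, 1Cl → 0 − 1 + 1 + 1 = +1
1 carbon (C2) meets the condition.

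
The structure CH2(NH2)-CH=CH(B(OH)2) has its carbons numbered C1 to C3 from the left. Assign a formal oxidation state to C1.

-1

Assign +1 per bond to O/N/halogen, −1 per bond to H or an electropositive element, and 0 per bond to carbon.
C1 has one bond to C (0), one bond to H (-1), one bond to N (+1), one bond to H (-1).
Oxidation state = 0 − 1 + 1 − 1 = -1.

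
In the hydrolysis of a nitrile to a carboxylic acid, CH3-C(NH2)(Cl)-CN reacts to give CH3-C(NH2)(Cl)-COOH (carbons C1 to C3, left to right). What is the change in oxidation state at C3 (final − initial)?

0

Before: C3 has 1 bond to C, 3 bonds to N → oxidation state +3.
After: C3 has 1 bond to C, 3 bonds to O → oxidation state +3.
Δ = +3 − (+3) = 0, so no net redox change at C3.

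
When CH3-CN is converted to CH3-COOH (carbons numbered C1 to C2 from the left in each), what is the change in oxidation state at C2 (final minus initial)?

0

Before: C2 has 1 bond to C, 3 bonds to N → oxidation state +3.
After: C2 has 1 bond to C, 3 bonds to O → oxidation state +3.
Δ = +3 − (+3) = 0, so no net redox change at C2.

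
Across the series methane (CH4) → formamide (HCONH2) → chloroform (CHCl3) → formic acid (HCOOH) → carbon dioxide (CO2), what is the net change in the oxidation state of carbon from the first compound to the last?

Carbon oxidation states along the series — methane: -4, formamide: +2, chloroform: +2, formic acid: +2, carbon dioxide: +4.
Net change = +4 − (-4) = +8.

+8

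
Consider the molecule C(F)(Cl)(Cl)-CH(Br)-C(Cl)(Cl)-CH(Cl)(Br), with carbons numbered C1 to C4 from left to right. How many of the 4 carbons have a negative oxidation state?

Tallying each carbon's bonds:
C1: 1C, 1F, 2Cl → 0 + 1 + 2 = +3
C2: 2C, 1H, 1Br → 0 − 1 + 1 = 0
C3: 2C, 2Cl → 0 + 2 = +2
C4: 1C, 1H, 1Cl, 1Br → 0 − 1 + 1 + 1 = +1
0 carbons meet the condition.

0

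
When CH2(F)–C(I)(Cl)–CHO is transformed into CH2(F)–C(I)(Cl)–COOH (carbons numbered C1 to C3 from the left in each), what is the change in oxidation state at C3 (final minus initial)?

+2

Before: C3 has 1 bond to C, 1 bond to H, 2 bonds to O → oxidation state +1.
After: C3 has 1 bond to C, 3 bonds to O → oxidation state +3.
Δ = +3 − (+1) = +2, so this is an oxidation at C3.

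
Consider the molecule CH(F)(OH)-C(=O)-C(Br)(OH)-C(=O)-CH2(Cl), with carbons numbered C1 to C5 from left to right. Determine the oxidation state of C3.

C3 has one bond to C (0), one bond to C (0), one bond to Br (+1), one bond to O (+1).
Oxidation state = 0 + 0 + 1 + 1 = +2.

+2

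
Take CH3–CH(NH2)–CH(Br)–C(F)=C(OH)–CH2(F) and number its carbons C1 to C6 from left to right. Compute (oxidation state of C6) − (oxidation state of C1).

C6: 1C, 2H, 1F → 0 − 2 + 1 = -1
C1: 1C, 3H → 0 − 3 = -3
Difference: -1 − (-3) = +2.

+2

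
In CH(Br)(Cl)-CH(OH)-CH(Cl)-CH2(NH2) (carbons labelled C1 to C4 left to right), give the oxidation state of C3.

Each bond to a more electronegative atom (O, N, halogen) counts +1, each bond to a less electronegative atom (H, metal, B, Si) counts −1, and each C–C bond counts 0.
C3 has one bond to C (0), one bond to C (0), one bond to H (-1), one bond to Cl (+1).
Oxidation state = 0 + 0 − 1 + 1 = 0.

0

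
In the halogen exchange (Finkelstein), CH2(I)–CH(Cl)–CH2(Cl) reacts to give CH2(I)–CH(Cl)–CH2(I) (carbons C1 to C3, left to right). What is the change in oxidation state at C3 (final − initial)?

0

Before: C3 has 1 bond to C, 2 bonds to H, 1 bond to Cl → oxidation state -1.
After: C3 has 1 bond to C, 2 bonds to H, 1 bond to I → oxidation state -1.
Δ = -1 − (-1) = 0, so no net redox change at C3.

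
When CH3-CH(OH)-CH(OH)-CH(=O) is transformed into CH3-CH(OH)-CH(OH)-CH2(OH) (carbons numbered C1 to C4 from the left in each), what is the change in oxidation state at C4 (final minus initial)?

-2

Before: C4 has 1 bond to C, 1 bond to H, 2 bonds to O → oxidation state +1.
After: C4 has 1 bond to C, 2 bonds to H, 1 bond to O → oxidation state -1.
Δ = -1 − (+1) = -2, so this is a reduction at C4.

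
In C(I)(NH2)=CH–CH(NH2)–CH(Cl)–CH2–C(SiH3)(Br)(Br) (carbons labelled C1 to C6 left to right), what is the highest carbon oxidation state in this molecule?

+2

Tallying each carbon's bonds:
C1: 2C, 1N, 1I → 0 + 1 + 1 = +2
C2: 3C, 1H → 0 − 1 = -1
C3: 2C, 1H, 1N → 0 − 1 + 1 = 0
C4: 2C, 1H, 1Cl → 0 − 1 + 1 = 0
C5: 2C, 2H → 0 − 2 = -2
C6: 1C, 2Br, 1Si → 0 + 2 − 1 = +1
The highest value is +2.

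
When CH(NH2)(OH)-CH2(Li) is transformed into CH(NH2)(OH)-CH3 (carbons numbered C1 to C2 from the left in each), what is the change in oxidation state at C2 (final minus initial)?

Before: C2 has 1 bond to C, 2 bonds to H, 1 bond to Li → oxidation state -3.
After: C2 has 1 bond to C, 3 bonds to H → oxidation state -3.
Δ = -3 − (-3) = 0, so no net redox change at C2.

0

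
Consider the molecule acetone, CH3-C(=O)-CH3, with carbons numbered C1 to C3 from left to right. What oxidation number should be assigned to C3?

-3

Assign +1 per bond to O/N/halogen, −1 per bond to H or an electropositive element, and 0 per bond to carbon.
C3 has one bond to H (-1), one bond to H (-1), one bond to H (-1), one bond to C (0).
Oxidation state = -1 − 1 − 1 + 0 = -3.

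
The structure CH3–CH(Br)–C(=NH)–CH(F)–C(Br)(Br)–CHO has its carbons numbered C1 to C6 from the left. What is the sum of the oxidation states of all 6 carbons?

Count +1 for every bond to an atom more electronegative than carbon and −1 for every bond to one less electronegative; C–C bonds are 0. Tallying each carbon:
C1: 1C, 3H → 0 − 3 = -3
C2: 2C, 1H, 1Br → 0 − 1 + 1 = 0
C3: 2C, 2N → 0 + 2 = +2
C4: 2C, 1H, 1F → 0 − 1 + 1 = 0
C5: 2C, 2Br → 0 + 2 = +2
C6: 1C, 1H, 2O → 0 − 1 + 2 = +1
Sum = -3 + 0 + 2 + 0 + 2 + 1 = +2.

+2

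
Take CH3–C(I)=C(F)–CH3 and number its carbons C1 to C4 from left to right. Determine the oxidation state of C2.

+1

Bonds to more-electronegative neighbours contribute +1 each, bonds to H or metals contribute −1 each, and C–C bonds contribute 0.
C2 has one bond to C (0), a double bond to C (2×0 = 0), one bond to I (+1).
Oxidation state = 0 + 0 + 1 = +1.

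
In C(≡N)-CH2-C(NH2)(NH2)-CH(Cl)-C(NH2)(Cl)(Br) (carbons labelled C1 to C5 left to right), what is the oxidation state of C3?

C3 has one bond to C (0), one bond to C (0), one bond to N (+1), one bond to N (+1).
Oxidation state = 0 + 0 + 1 + 1 = +2.

+2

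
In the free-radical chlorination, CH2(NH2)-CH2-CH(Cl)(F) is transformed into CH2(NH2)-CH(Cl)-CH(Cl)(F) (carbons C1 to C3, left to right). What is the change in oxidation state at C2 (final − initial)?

Before: C2 has 2 bonds to C, 2 bonds to H → oxidation state -2.
After: C2 has 2 bonds to C, 1 bond to H, 1 bond to Cl → oxidation state 0.
Δ = 0 − (-2) = +2, so this is an oxidation at C2.

+2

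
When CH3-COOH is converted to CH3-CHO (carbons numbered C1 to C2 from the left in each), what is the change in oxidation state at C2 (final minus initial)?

Before: C2 has 1 bond to C, 3 bonds to O → oxidation state +3.
After: C2 has 1 bond to C, 1 bond to H, 2 bonds to O → oxidation state +1.
Δ = +1 − (+3) = -2, so this is a reduction at C2.

-2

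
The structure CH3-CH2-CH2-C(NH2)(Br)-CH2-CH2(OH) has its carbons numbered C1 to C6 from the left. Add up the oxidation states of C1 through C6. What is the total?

-8

Tallying each carbon's bonds:
C1: 1C, 3H → 0 − 3 = -3
C2: 2C, 2H → 0 − 2 = -2
C3: 2C, 2H → 0 − 2 = -2
C4: 2C, 1N, 1Br → 0 + 1 + 1 = +2
C5: 2C, 2H → 0 − 2 = -2
C6: 1C, 2H, 1O → 0 − 2 + 1 = -1
Sum = -3 − 2 − 2 + 2 − 2 − 1 = -8.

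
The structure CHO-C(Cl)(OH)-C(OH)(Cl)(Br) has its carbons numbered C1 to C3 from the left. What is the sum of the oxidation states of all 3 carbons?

Each bond to a more electronegative atom (O, N, halogen) counts +1, each bond to a less electronegative atom (H, metal, B, Si) counts −1, and each C–C bond counts 0. Tallying each carbon:
C1: 1C, 1H, 2O → 0 − 1 + 2 = +1
C2: 2C, 1O, 1Cl → 0 + 1 + 1 = +2
C3: 1C, 1O, 1Cl, 1Br → 0 + 1 + 1 + 1 = +3
Sum = +1 + 2 + 3 = +6.

+6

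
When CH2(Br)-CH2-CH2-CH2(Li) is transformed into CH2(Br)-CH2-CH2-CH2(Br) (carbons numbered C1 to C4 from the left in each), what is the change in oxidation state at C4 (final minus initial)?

+2

Before: C4 has 1 bond to C, 2 bonds to H, 1 bond to Li → oxidation state -3.
After: C4 has 1 bond to C, 2 bonds to H, 1 bond to Br → oxidation state -1.
Δ = -1 − (-3) = +2, so this is an oxidation at C4.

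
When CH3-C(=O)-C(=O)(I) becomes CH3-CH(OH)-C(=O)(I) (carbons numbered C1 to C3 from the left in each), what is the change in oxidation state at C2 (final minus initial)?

Before: C2 has 2 bonds to C, 2 bonds to O → oxidation state +2.
After: C2 has 2 bonds to C, 1 bond to H, 1 bond to O → oxidation state 0.
Δ = 0 − (+2) = -2, so this is a reduction at C2.

-2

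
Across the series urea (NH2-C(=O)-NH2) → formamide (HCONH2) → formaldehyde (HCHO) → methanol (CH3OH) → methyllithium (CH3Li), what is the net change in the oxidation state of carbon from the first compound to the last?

-8

Carbon oxidation states along the series — urea: +4, formamide: +2, formaldehyde: 0, methanol: -2, methyllithium: -4.
Net change = -4 − (+4) = -8.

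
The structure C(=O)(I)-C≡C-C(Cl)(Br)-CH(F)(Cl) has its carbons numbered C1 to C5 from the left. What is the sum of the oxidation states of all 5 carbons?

Tallying each carbon's bonds:
C1: 1C, 2O, 1I → 0 + 2 + 1 = +3
C2: 4C → 0 = 0
C3: 4C → 0 = 0
C4: 2C, 1Cl, 1Br → 0 + 1 + 1 = +2
C5: 1C, 1H, 1F, 1Cl → 0 − 1 + 1 + 1 = +1
Sum = +3 + 0 + 0 + 2 + 1 = +6.

+6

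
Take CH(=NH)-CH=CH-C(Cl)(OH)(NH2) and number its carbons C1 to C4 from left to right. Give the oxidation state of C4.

C4 has one bond to C (0), one bond to Cl (+1), one bond to O (+1), one bond to N (+1).
Oxidation state = 0 + 1 + 1 + 1 = +3.

+3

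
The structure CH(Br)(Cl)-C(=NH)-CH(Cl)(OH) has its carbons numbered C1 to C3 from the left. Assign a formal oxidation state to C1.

C1 has one bond to C (0), one bond to Br (+1), one bond to Cl (+1), one bond to H (-1).
Oxidation state = 0 + 1 + 1 − 1 = +1.

+1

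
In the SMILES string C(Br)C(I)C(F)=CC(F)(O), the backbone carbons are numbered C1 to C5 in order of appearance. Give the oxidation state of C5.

+1

C5 has one bond to C (0), one bond to H (-1), one bond to F (+1), one bond to O (+1).
Oxidation state = 0 − 1 + 1 + 1 = +1.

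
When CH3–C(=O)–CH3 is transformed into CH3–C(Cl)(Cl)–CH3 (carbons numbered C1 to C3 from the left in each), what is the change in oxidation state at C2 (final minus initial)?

Before: C2 has 2 bonds to C, 2 bonds to O → oxidation state +2.
After: C2 has 2 bonds to C, 2 bonds to Cl → oxidation state +2.
Δ = +2 − (+2) = 0, so no net redox change at C2.

0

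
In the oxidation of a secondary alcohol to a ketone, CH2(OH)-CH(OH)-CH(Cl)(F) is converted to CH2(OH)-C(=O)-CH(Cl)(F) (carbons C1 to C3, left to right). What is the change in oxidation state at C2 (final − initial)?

Before: C2 has 2 bonds to C, 1 bond to H, 1 bond to O → oxidation state 0.
After: C2 has 2 bonds to C, 2 bonds to O → oxidation state +2.
Δ = +2 − (0) = +2, so this is an oxidation at C2.

+2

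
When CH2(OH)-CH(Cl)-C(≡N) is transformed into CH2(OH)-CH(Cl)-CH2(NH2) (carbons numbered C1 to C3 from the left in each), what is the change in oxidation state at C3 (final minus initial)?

Before: C3 has 1 bond to C, 3 bonds to N → oxidation state +3.
After: C3 has 1 bond to C, 2 bonds to H, 1 bond to N → oxidation state -1.
Δ = -1 − (+3) = -4, so this is a reduction at C3.

-4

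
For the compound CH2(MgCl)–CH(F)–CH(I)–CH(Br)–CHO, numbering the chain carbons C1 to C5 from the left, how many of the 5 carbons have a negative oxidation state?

1

Tallying each carbon's bonds:
C1: 1C, 2H, 1Mg → 0 − 2 − 1 = -3
C2: 2C, 1H, 1F → 0 − 1 + 1 = 0
C3: 2C, 1H, 1I → 0 − 1 + 1 = 0
C4: 2C, 1H, 1Br → 0 − 1 + 1 = 0
C5: 1C, 1H, 2O → 0 − 1 + 2 = +1
1 carbon (C1) meets the condition.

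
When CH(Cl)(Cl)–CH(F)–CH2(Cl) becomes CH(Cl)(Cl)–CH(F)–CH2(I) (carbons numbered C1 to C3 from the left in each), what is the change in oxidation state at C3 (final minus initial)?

0

Before: C3 has 1 bond to C, 2 bonds to H, 1 bond to Cl → oxidation state -1.
After: C3 has 1 bond to C, 2 bonds to H, 1 bond to I → oxidation state -1.
Δ = -1 − (-1) = 0, so no net redox change at C3.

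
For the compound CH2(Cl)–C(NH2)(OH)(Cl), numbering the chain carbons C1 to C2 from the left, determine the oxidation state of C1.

Count +1 for every bond to an atom more electronegative than carbon and −1 for every bond to one less electronegative; C–C bonds are 0.
C1 has one bond to C (0), one bond to H (-1), one bond to H (-1), one bond to Cl (+1).
Oxidation state = 0 − 1 − 1 + 1 = -1.

-1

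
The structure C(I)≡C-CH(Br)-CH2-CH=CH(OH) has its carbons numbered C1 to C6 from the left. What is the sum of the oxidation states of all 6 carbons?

-2

Bonds to more-electronegative neighbours contribute +1 each, bonds to H or metals contribute −1 each, and C–C bonds contribute 0. Tallying each carbon:
C1: 3C, 1I → 0 + 1 = +1
C2: 4C → 0 = 0
C3: 2C, 1H, 1Br → 0 − 1 + 1 = 0
C4: 2C, 2H → 0 − 2 = -2
C5: 3C, 1H → 0 − 1 = -1
C6: 2C, 1H, 1O → 0 − 1 + 1 = 0
Sum = +1 + 0 + 0 − 2 − 1 + 0 = -2.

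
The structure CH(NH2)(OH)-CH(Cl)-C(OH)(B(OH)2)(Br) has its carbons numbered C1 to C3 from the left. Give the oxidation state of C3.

C3 has one bond to C (0), one bond to O (+1), one bond to B (-1), one bond to Br (+1).
Oxidation state = 0 + 1 − 1 + 1 = +1.

+1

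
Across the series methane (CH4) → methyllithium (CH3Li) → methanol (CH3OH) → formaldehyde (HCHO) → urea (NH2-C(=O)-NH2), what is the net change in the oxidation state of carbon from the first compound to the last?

Carbon oxidation states along the series — methane: -4, methyllithium: -4, methanol: -2, formaldehyde: 0, urea: +4.
Net change = +4 − (-4) = +8.

+8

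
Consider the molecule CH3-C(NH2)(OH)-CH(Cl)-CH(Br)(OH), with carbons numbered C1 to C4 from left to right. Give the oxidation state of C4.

Assign +1 per bond to O/N/halogen, −1 per bond to H or an electropositive element, and 0 per bond to carbon.
C4 has one bond to C (0), one bond to Br (+1), one bond to O (+1), one bond to H (-1).
Oxidation state = 0 + 1 + 1 − 1 = +1.

+1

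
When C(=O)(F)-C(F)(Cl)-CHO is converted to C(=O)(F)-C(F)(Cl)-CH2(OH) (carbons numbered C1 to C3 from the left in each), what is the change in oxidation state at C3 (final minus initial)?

-2

Before: C3 has 1 bond to C, 1 bond to H, 2 bonds to O → oxidation state +1.
After: C3 has 1 bond to C, 2 bonds to H, 1 bond to O → oxidation state -1.
Δ = -1 − (+1) = -2, so this is a reduction at C3.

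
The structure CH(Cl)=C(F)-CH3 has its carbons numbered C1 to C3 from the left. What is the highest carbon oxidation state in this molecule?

Each bond to a more electronegative atom (O, N, halogen) counts +1, each bond to a less electronegative atom (H, metal, B, Si) counts −1, and each C–C bond counts 0. Tallying each carbon:
C1: 2C, 1H, 1Cl → 0 − 1 + 1 = 0
C2: 3C, 1F → 0 + 1 = +1
C3: 1C, 3H → 0 − 3 = -3
The highest value is +1.

+1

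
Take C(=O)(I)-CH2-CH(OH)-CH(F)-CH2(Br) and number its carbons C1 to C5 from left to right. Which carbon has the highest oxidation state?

C1

Tallying each carbon's bonds:
C1: 1C, 2O, 1I → 0 + 2 + 1 = +3
C2: 2C, 2H → 0 − 2 = -2
C3: 2C, 1H, 1O → 0 − 1 + 1 = 0
C4: 2C, 1H, 1F → 0 − 1 + 1 = 0
C5: 1C, 2H, 1Br → 0 − 2 + 1 = -1
The most oxidised carbon is C1 at +3.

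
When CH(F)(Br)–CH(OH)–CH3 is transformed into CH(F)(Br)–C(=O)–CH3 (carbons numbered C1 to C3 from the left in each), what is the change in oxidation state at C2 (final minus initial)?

+2

Before: C2 has 2 bonds to C, 1 bond to H, 1 bond to O → oxidation state 0.
After: C2 has 2 bonds to C, 2 bonds to O → oxidation state +2.
Δ = +2 − (0) = +2, so this is an oxidation at C2.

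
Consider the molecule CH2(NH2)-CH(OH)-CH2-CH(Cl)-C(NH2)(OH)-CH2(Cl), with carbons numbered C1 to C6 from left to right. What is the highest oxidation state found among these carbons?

Each bond to a more electronegative atom (O, N, halogen) counts +1, each bond to a less electronegative atom (H, metal, B, Si) counts −1, and each C–C bond counts 0. Tallying each carbon:
C1: 1C, 2H, 1N → 0 − 2 + 1 = -1
C2: 2C, 1H, 1O → 0 − 1 + 1 = 0
C3: 2C, 2H → 0 − 2 = -2
C4: 2C, 1H, 1Cl → 0 − 1 + 1 = 0
C5: 2C, 1O, 1N → 0 + 1 + 1 = +2
C6: 1C, 2H, 1Cl → 0 − 2 + 1 = -1
The highest value is +2.

+2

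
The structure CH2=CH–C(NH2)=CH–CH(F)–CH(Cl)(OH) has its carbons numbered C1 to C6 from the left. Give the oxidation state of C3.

Bonds to more-electronegative neighbours contribute +1 each, bonds to H or metals contribute −1 each, and C–C bonds contribute 0.
C3 has one bond to C (0), a double bond to C (2×0 = 0), one bond to N (+1).
Oxidation state = 0 + 0 + 1 = +1.

+1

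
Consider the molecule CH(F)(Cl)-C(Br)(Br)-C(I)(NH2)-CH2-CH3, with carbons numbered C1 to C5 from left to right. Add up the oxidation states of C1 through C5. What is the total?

0

Count +1 for every bond to an atom more electronegative than carbon and −1 for every bond to one less electronegative; C–C bonds are 0. Tallying each carbon:
C1: 1C, 1H, 1F, 1Cl → 0 − 1 + 1 + 1 = +1
C2: 2C, 2Br → 0 + 2 = +2
C3: 2C, 1N, 1I → 0 + 1 + 1 = +2
C4: 2C, 2H → 0 − 2 = -2
C5: 1C, 3H → 0 − 3 = -3
Sum = +1 + 2 + 2 − 2 − 3 = 0.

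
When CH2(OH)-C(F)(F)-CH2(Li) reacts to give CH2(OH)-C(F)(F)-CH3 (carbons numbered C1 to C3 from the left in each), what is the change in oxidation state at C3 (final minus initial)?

0

Before: C3 has 1 bond to C, 2 bonds to H, 1 bond to Li → oxidation state -3.
After: C3 has 1 bond to C, 3 bonds to H → oxidation state -3.
Δ = -3 − (-3) = 0, so no net redox change at C3.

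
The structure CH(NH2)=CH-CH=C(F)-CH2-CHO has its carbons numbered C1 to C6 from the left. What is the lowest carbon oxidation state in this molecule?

-2

Count +1 for every bond to an atom more electronegative than carbon and −1 for every bond to one less electronegative; C–C bonds are 0. Tallying each carbon:
C1: 2C, 1H, 1N → 0 − 1 + 1 = 0
C2: 3C, 1H → 0 − 1 = -1
C3: 3C, 1H → 0 − 1 = -1
C4: 3C, 1F → 0 + 1 = +1
C5: 2C, 2H → 0 − 2 = -2
C6: 1C, 1H, 2O → 0 − 1 + 2 = +1
The lowest value is -2.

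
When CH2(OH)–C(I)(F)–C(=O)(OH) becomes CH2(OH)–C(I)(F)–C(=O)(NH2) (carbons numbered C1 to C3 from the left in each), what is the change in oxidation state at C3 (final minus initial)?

Before: C3 has 1 bond to C, 3 bonds to O → oxidation state +3.
After: C3 has 1 bond to C, 2 bonds to O, 1 bond to N → oxidation state +3.
Δ = +3 − (+3) = 0, so no net redox change at C3.

0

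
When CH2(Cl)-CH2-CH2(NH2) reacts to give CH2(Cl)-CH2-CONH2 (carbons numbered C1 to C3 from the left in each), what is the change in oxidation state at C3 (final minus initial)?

+4

Before: C3 has 1 bond to C, 2 bonds to H, 1 bond to N → oxidation state -1.
After: C3 has 1 bond to C, 2 bonds to O, 1 bond to N → oxidation state +3.
Δ = +3 − (-1) = +4, so this is an oxidation at C3.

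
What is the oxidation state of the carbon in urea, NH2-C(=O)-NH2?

The carbon has one bond to N (+1), a double bond to O (2×+1 = +2), one bond to N (+1).
Oxidation state = +1 + 2 + 1 = +4.

+4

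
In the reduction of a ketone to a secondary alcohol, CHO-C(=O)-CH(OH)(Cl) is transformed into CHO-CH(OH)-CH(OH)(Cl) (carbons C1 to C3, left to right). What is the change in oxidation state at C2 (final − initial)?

-2

Before: C2 has 2 bonds to C, 2 bonds to O → oxidation state +2.
After: C2 has 2 bonds to C, 1 bond to H, 1 bond to O → oxidation state 0.
Δ = 0 − (+2) = -2, so this is a reduction at C2.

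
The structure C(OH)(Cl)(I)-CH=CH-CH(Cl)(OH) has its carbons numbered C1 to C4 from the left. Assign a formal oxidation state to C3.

-1

Assign +1 per bond to O/N/halogen, −1 per bond to H or an electropositive element, and 0 per bond to carbon.
C3 has a double bond to C (2×0 = 0), one bond to C (0), one bond to H (-1).
Oxidation state = 0 + 0 − 1 = -1.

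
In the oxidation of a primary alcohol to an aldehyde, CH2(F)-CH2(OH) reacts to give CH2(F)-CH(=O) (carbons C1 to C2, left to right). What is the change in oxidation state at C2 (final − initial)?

Before: C2 has 1 bond to C, 2 bonds to H, 1 bond to O → oxidation state -1.
After: C2 has 1 bond to C, 1 bond to H, 2 bonds to O → oxidation state +1.
Δ = +1 − (-1) = +2, so this is an oxidation at C2.

+2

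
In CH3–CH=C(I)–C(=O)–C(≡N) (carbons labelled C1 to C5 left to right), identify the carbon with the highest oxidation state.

Tallying each carbon's bonds:
C1: 1C, 3H → 0 − 3 = -3
C2: 3C, 1H → 0 − 1 = -1
C3: 3C, 1I → 0 + 1 = +1
C4: 2C, 2O → 0 + 2 = +2
C5: 1C, 3N → 0 + 3 = +3
The most oxidised carbon is C5 at +3.

C5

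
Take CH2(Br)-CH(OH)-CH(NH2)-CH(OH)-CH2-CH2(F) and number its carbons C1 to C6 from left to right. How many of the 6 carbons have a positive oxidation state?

0

Tallying each carbon's bonds:
C1: 1C, 2H, 1Br → 0 − 2 + 1 = -1
C2: 2C, 1H, 1O → 0 − 1 + 1 = 0
C3: 2C, 1H, 1N → 0 − 1 + 1 = 0
C4: 2C, 1H, 1O → 0 − 1 + 1 = 0
C5: 2C, 2H → 0 − 2 = -2
C6: 1C, 2H, 1F → 0 − 2 + 1 = -1
0 carbons meet the condition.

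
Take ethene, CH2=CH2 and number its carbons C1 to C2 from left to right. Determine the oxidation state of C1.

C1 has one bond to H (-1), one bond to H (-1), a double bond to C (2×0 = 0).
Oxidation state = -1 − 1 + 0 = -2.

-2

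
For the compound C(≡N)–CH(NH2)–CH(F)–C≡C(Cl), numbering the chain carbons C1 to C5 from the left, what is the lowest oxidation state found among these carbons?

Each bond to a more electronegative atom (O, N, halogen) counts +1, each bond to a less electronegative atom (H, metal, B, Si) counts −1, and each C–C bond counts 0. Tallying each carbon:
C1: 1C, 3N → 0 + 3 = +3
C2: 2C, 1H, 1N → 0 − 1 + 1 = 0
C3: 2C, 1H, 1F → 0 − 1 + 1 = 0
C4: 4C → 0 = 0
C5: 3C, 1Cl → 0 + 1 = +1
The lowest value is 0.

0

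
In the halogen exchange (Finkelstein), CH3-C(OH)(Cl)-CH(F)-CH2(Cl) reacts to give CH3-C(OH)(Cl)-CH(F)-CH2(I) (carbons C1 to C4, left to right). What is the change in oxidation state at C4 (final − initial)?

0

Before: C4 has 1 bond to C, 2 bonds to H, 1 bond to Cl → oxidation state -1.
After: C4 has 1 bond to C, 2 bonds to H, 1 bond to I → oxidation state -1.
Δ = -1 − (-1) = 0, so no net redox change at C4.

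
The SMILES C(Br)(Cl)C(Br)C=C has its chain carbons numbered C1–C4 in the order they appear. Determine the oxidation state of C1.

Count +1 for every bond to an atom more electronegative than carbon and −1 for every bond to one less electronegative; C–C bonds are 0.
C1 has one bond to C (0), one bond to Br (+1), one bond to H (-1), one bond to Cl (+1).
Oxidation state = 0 + 1 − 1 + 1 = +1.

+1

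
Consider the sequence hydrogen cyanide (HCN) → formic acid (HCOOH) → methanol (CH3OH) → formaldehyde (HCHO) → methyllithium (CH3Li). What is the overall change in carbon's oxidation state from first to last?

-6

Carbon oxidation states along the series — hydrogen cyanide: +2, formic acid: +2, methanol: -2, formaldehyde: 0, methyllithium: -4.
Net change = -4 − (+2) = -6.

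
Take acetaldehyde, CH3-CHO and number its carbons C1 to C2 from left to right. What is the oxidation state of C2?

Assign +1 per bond to O/N/halogen, −1 per bond to H or an electropositive element, and 0 per bond to carbon.
C2 has one bond to H (-1), a double bond to O (2×+1 = +2), one bond to C (0).
Oxidation state = -1 + 2 + 0 = +1.

+1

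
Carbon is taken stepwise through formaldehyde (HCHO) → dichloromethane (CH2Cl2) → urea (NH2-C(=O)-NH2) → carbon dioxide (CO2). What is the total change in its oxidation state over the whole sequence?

Carbon oxidation states along the series — formaldehyde: 0, dichloromethane: 0, urea: +4, carbon dioxide: +4.
Net change = +4 − (0) = +4.

+4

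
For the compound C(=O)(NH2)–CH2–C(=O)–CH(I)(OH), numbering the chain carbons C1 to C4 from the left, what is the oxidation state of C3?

+2

C3 has one bond to C (0), one bond to C (0), a double bond to O (2×+1 = +2).
Oxidation state = 0 + 0 + 2 = +2.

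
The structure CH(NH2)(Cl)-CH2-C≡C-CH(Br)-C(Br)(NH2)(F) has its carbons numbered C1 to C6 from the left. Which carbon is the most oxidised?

Assign +1 per bond to O/N/halogen, −1 per bond to H or an electropositive element, and 0 per bond to carbon. Tallying each carbon:
C1: 1C, 1H, 1N, 1Cl → 0 − 1 + 1 + 1 = +1
C2: 2C, 2H → 0 − 2 = -2
C3: 4C → 0 = 0
C4: 4C → 0 = 0
C5: 2C, 1H, 1Br → 0 − 1 + 1 = 0
C6: 1C, 1N, 1F, 1Br → 0 + 1 + 1 + 1 = +3
The most oxidised carbon is C6 at +3.

C6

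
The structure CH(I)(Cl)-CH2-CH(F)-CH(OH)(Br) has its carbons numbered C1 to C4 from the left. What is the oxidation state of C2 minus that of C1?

C2: 2C, 2H → 0 − 2 = -2
C1: 1C, 1H, 1Cl, 1I → 0 − 1 + 1 + 1 = +1
Difference: -2 − (+1) = -3.

-3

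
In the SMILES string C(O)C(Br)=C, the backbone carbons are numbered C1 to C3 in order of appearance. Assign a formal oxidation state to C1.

Count +1 for every bond to an atom more electronegative than carbon and −1 for every bond to one less electronegative; C–C bonds are 0.
C1 has one bond to C (0), one bond to H (-1), one bond to O (+1), one bond to H (-1).
Oxidation state = 0 − 1 + 1 − 1 = -1.

-1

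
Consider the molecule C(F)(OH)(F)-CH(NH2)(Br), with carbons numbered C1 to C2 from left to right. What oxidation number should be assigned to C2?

+1

Each bond to a more electronegative atom (O, N, halogen) counts +1, each bond to a less electronegative atom (H, metal, B, Si) counts −1, and each C–C bond counts 0.
C2 has one bond to C (0), one bond to H (-1), one bond to N (+1), one bond to Br (+1).
Oxidation state = 0 − 1 + 1 + 1 = +1.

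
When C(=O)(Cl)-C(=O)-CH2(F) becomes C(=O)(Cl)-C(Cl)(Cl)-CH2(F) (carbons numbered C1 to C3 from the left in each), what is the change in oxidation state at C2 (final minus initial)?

Before: C2 has 2 bonds to C, 2 bonds to O → oxidation state +2.
After: C2 has 2 bonds to C, 2 bonds to Cl → oxidation state +2.
Δ = +2 − (+2) = 0, so no net redox change at C2.

0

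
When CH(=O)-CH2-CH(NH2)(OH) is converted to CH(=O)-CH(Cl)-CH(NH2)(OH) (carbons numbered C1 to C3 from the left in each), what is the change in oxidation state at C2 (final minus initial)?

Before: C2 has 2 bonds to C, 2 bonds to H → oxidation state -2.
After: C2 has 2 bonds to C, 1 bond to H, 1 bond to Cl → oxidation state 0.
Δ = 0 − (-2) = +2, so this is an oxidation at C2.

+2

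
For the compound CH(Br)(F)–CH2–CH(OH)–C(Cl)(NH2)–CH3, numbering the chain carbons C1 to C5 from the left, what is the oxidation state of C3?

0

C3 has one bond to C (0), one bond to C (0), one bond to O (+1), one bond to H (-1).
Oxidation state = 0 + 0 + 1 − 1 = 0.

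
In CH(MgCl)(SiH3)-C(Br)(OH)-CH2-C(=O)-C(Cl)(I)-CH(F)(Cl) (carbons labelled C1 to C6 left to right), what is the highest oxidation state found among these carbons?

+2

Assign +1 per bond to O/N/halogen, −1 per bond to H or an electropositive element, and 0 per bond to carbon. Tallying each carbon:
C1: 1C, 1H, 1Mg, 1Si → 0 − 1 − 1 − 1 = -3
C2: 2C, 1O, 1Br → 0 + 1 + 1 = +2
C3: 2C, 2H → 0 − 2 = -2
C4: 2C, 2O → 0 + 2 = +2
C5: 2C, 1Cl, 1I → 0 + 1 + 1 = +2
C6: 1C, 1H, 1F, 1Cl → 0 − 1 + 1 + 1 = +1
The highest value is +2.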